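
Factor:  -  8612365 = -5^1*239^1*7207^1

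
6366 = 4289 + 2077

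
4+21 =25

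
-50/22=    - 3 + 8/11  =  - 2.27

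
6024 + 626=6650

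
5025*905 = 4547625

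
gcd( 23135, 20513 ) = 1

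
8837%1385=527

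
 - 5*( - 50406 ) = 252030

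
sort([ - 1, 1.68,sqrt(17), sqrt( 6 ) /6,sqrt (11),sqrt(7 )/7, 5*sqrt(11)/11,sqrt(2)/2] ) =[ - 1,sqrt( 7)/7, sqrt(6)/6,sqrt (2 )/2,  5*sqrt(11)/11, 1.68, sqrt(11),sqrt(17)]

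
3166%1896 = 1270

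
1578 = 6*263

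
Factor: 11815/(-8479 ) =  - 85/61 =- 5^1*17^1*61^ (-1) 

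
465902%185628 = 94646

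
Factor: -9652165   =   - 5^1*1930433^1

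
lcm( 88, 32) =352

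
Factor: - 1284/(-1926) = 2/3 = 2^1 * 3^( - 1)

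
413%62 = 41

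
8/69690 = 4/34845 = 0.00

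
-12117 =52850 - 64967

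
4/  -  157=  -4/157 = - 0.03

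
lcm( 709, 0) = 0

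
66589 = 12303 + 54286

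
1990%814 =362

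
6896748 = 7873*876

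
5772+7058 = 12830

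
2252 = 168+2084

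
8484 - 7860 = 624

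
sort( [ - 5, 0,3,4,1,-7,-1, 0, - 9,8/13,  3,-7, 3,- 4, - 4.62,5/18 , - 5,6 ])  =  [ -9,-7, -7,-5, - 5, - 4.62, -4, - 1, 0, 0,5/18,8/13,1,3, 3,3,4,6]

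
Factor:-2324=- 2^2*7^1 * 83^1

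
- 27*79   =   - 2133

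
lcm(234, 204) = 7956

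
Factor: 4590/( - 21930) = -9/43 = -3^2*43^( - 1 )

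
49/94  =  49/94 = 0.52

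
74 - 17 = 57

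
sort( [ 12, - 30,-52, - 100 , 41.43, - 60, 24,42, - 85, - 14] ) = [ - 100,  -  85, - 60, - 52, - 30,-14, 12, 24,41.43,42]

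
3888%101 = 50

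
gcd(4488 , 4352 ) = 136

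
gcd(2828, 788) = 4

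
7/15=7/15 = 0.47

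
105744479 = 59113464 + 46631015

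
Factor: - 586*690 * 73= - 29516820 =-  2^2*3^1*5^1*23^1*73^1*293^1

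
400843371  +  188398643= 589242014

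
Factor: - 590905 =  - 5^1*7^1*16883^1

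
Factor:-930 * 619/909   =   - 2^1*3^( - 1) * 5^1*31^1 * 101^(- 1)*619^1 = -191890/303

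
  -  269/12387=  -  1 + 12118/12387 = - 0.02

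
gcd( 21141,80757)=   81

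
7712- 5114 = 2598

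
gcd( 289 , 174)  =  1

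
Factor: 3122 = 2^1*7^1 *223^1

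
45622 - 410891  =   - 365269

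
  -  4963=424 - 5387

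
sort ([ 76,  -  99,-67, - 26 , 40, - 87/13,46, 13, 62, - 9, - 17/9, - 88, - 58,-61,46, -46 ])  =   [ - 99, - 88, - 67, - 61,-58,  -  46 , - 26 , - 9, - 87/13, - 17/9,13,40,46,46, 62, 76]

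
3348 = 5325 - 1977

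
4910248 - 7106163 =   -  2195915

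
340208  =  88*3866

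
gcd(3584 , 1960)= 56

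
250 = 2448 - 2198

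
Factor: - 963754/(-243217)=2^1*11^1*13^( - 1)*53^(-1)*71^1*353^ ( - 1)*617^1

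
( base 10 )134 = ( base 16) 86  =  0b10000110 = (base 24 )5E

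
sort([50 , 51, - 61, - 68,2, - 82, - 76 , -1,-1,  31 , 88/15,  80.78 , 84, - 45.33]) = [ - 82,-76, - 68,  -  61, - 45.33, - 1,-1,2, 88/15, 31,50,51,80.78,84] 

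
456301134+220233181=676534315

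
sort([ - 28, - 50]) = [-50,  -  28 ] 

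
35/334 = 35/334 = 0.10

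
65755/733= 89 + 518/733 = 89.71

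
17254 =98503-81249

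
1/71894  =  1/71894 =0.00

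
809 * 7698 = 6227682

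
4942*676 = 3340792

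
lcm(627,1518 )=28842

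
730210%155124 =109714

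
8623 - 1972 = 6651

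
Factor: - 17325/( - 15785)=45/41 = 3^2* 5^1*41^( - 1 )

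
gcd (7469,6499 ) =97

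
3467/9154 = 3467/9154 = 0.38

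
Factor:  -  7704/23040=-107/320=- 2^( - 6) * 5^( - 1 ) *107^1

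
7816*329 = 2571464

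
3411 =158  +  3253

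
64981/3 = 64981/3 = 21660.33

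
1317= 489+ 828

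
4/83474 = 2/41737 = 0.00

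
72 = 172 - 100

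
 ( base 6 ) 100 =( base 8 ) 44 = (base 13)2A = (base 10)36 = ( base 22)1e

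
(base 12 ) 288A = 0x126a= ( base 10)4714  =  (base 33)4as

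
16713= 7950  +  8763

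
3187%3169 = 18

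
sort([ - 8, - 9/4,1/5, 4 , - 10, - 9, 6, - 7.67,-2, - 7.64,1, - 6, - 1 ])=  [ - 10, - 9, - 8, - 7.67, - 7.64, - 6, - 9/4, - 2, - 1,1/5,1,4,6] 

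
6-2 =4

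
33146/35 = 947 + 1/35  =  947.03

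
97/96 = 97/96 =1.01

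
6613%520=373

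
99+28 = 127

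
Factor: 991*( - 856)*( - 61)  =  2^3*61^1 *107^1*991^1 = 51746056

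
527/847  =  527/847  =  0.62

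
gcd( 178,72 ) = 2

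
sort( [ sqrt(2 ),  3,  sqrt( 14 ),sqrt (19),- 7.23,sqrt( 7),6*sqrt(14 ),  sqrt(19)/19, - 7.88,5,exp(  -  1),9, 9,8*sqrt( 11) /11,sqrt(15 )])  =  [ - 7.88, - 7.23,sqrt ( 19)/19,exp( - 1 ),sqrt( 2 ),8*sqrt( 11 ) /11, sqrt(7) , 3, sqrt(14 ),sqrt( 15) , sqrt( 19),5,9,9,6*sqrt(14 )]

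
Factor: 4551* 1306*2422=14395413732 = 2^2*3^1*7^1*37^1*41^1 *173^1*653^1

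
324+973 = 1297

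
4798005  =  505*9501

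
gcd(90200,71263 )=1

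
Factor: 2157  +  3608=5765 = 5^1*1153^1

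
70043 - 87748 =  - 17705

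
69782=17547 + 52235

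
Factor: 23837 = 11^2 * 197^1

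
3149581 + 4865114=8014695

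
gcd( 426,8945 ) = 1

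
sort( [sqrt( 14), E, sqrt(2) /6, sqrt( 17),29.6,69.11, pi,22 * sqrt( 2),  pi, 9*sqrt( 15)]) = [sqrt( 2)/6, E, pi,pi,sqrt( 14),sqrt( 17),29.6, 22*sqrt(2 ) , 9* sqrt( 15),69.11] 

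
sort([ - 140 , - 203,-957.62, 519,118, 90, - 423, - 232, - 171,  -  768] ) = [ - 957.62, - 768, - 423, - 232,-203, - 171, - 140, 90 , 118, 519]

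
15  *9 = 135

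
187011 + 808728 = 995739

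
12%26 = 12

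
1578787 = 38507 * 41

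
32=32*1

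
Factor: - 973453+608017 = -365436= - 2^2*3^2*10151^1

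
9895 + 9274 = 19169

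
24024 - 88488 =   -  64464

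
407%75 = 32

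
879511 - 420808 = 458703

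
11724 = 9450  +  2274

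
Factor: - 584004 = - 2^2*3^1 * 41^1*1187^1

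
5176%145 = 101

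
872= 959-87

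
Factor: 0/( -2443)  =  0^1 = 0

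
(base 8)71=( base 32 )1P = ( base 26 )25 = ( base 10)57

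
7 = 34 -27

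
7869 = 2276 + 5593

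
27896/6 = 13948/3=4649.33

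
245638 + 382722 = 628360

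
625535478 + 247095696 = 872631174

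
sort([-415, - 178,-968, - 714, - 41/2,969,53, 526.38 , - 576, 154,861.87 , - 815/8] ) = [ - 968,-714,-576, - 415, - 178,  -  815/8, -41/2,  53, 154,  526.38, 861.87,969] 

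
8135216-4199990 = 3935226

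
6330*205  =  1297650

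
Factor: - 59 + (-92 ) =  - 151^1 = - 151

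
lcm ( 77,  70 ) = 770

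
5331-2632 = 2699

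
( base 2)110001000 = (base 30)d2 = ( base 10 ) 392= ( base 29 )DF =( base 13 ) 242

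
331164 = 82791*4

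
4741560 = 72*65855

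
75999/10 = 7599 + 9/10 = 7599.90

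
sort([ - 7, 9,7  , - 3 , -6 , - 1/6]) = [  -  7, - 6, - 3,-1/6,7,  9]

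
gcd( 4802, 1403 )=1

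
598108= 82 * 7294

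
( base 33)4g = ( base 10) 148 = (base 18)84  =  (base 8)224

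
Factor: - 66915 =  - 3^2*5^1*1487^1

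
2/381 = 2/381=0.01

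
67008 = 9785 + 57223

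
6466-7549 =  - 1083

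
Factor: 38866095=3^3*5^1*31^1*37^1*251^1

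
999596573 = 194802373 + 804794200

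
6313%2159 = 1995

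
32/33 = 32/33 =0.97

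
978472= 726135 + 252337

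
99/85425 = 33/28475 =0.00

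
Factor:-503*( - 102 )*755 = 38736030  =  2^1 *3^1*5^1*17^1*151^1  *  503^1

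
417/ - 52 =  - 9+51/52= -  8.02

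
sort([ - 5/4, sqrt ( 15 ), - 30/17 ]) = [ - 30/17, - 5/4,sqrt(15) ]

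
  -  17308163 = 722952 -18031115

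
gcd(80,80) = 80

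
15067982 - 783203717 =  -768135735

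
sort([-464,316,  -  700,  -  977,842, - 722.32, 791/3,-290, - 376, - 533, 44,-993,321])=[ - 993, - 977, - 722.32, - 700, - 533, - 464, - 376, - 290,44,791/3,  316 , 321,842 ] 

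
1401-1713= - 312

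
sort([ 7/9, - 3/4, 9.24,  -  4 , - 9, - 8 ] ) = [ - 9, - 8, - 4,  -  3/4,7/9, 9.24 ] 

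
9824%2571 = 2111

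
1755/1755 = 1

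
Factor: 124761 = 3^1* 7^1* 13^1*457^1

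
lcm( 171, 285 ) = 855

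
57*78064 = 4449648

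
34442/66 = 17221/33 = 521.85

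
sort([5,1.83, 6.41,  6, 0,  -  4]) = [ - 4 , 0, 1.83 , 5, 6, 6.41]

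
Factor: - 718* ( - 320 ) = 229760 = 2^7*5^1*359^1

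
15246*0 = 0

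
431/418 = 1 +13/418 = 1.03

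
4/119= 4/119 = 0.03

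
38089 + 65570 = 103659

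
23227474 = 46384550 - 23157076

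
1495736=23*65032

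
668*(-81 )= -54108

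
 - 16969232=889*( - 19088)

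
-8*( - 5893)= 47144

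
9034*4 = 36136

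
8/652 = 2/163 = 0.01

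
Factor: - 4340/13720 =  - 2^( - 1) * 7^ (- 2)*31^1 =- 31/98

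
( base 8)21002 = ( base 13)3C69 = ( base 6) 104150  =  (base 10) 8706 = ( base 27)bpc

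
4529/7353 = 4529/7353 = 0.62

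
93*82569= 7678917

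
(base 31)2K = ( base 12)6A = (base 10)82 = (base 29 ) 2O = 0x52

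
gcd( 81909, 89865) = 9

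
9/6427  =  9/6427 = 0.00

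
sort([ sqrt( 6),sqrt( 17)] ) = [ sqrt( 6),sqrt( 17 ) ] 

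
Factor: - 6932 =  - 2^2*1733^1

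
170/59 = 170/59 = 2.88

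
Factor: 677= 677^1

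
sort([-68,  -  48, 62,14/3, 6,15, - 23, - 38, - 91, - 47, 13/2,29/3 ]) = [  -  91, - 68, - 48, - 47 , - 38, - 23,14/3,6,  13/2 , 29/3,  15,62] 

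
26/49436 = 13/24718 = 0.00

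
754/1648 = 377/824  =  0.46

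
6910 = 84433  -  77523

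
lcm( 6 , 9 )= 18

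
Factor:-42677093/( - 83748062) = 2^( - 1) * 41874031^(-1 ) * 42677093^1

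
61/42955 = 61/42955 = 0.00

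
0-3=-3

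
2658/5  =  531 + 3/5=531.60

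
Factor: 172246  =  2^1*71^1*1213^1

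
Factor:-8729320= - 2^3*5^1*218233^1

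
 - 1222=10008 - 11230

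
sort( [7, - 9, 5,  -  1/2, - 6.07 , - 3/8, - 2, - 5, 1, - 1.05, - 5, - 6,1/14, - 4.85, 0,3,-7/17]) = [ -9, - 6.07, - 6, - 5, - 5, - 4.85, -2, - 1.05, - 1/2, - 7/17, - 3/8,0,  1/14,1,3,5, 7]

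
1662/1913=1662/1913=0.87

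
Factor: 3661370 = 2^1*5^1*23^1*15919^1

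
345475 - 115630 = 229845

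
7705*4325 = 33324125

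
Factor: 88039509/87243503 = 3^1*607^(  -  1 )*143729^( - 1 ) * 29346503^1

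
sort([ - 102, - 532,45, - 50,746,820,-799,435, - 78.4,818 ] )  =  [ - 799, - 532, - 102,- 78.4, - 50,45,435, 746,818, 820 ] 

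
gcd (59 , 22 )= 1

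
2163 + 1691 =3854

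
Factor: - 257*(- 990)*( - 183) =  - 46560690   =  -2^1*3^3*5^1 * 11^1 * 61^1 * 257^1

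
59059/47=1256+27/47 = 1256.57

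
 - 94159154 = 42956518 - 137115672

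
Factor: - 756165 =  - 3^1*5^1*50411^1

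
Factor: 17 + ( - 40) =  - 23^1 = - 23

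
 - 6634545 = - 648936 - 5985609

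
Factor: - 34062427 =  - 7^1 * 4866061^1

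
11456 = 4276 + 7180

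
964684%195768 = 181612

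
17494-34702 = - 17208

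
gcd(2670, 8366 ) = 178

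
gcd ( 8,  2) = 2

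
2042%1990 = 52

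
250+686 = 936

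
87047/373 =233+138/373=233.37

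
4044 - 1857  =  2187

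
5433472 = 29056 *187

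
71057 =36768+34289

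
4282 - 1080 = 3202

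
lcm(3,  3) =3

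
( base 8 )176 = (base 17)77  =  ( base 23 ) 5b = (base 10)126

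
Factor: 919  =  919^1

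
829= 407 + 422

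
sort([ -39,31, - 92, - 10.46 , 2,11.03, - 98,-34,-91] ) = [-98, - 92, - 91, - 39, - 34, - 10.46, 2,11.03,31 ] 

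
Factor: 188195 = 5^1*7^1*19^1*283^1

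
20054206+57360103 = 77414309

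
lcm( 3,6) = 6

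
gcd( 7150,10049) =13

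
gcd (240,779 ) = 1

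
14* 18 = 252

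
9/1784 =9/1784 = 0.01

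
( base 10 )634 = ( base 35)I4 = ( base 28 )MI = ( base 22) 16i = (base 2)1001111010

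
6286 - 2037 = 4249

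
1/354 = 1/354 =0.00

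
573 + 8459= 9032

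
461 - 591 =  - 130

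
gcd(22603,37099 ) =1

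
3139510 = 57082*55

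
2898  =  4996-2098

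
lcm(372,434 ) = 2604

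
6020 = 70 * 86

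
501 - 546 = -45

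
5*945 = 4725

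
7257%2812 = 1633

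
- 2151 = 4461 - 6612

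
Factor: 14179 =11^1*1289^1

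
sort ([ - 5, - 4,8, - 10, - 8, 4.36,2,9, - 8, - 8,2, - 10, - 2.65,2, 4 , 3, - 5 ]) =[ - 10, - 10, - 8, - 8, - 8, -5,- 5, - 4, - 2.65,2,2,2,3 , 4,  4.36,8, 9 ]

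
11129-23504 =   -  12375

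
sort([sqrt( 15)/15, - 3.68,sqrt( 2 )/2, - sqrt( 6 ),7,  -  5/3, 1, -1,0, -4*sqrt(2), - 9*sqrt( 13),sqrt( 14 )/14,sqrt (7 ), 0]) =[ - 9*sqrt( 13 ), - 4* sqrt( 2), - 3.68, - sqrt( 6 ), - 5/3,- 1, 0,0 , sqrt(15 ) /15,sqrt( 14) /14,sqrt( 2)/2,1, sqrt( 7),  7]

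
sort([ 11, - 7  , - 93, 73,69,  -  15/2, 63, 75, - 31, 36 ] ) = [ - 93, - 31, - 15/2, - 7, 11,36, 63,  69, 73, 75]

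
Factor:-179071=-331^1*541^1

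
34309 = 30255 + 4054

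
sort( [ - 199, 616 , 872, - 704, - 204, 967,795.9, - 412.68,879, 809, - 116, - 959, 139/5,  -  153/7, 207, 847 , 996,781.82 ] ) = [-959, - 704 , - 412.68, - 204 ,-199,  -  116, - 153/7,139/5,207, 616, 781.82,795.9, 809 , 847, 872,879, 967,996]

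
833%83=3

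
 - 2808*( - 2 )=5616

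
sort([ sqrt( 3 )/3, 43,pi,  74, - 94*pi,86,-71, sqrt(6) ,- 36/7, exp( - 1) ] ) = [ -94 * pi, - 71,-36/7, exp (-1 ),sqrt(3 )/3,sqrt( 6 ),pi,43,74 , 86]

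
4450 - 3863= 587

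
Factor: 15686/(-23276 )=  - 2^( - 1 )*23^( - 1)*31^1 = -  31/46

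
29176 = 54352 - 25176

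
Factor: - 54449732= -2^2*107^1*127219^1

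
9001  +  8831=17832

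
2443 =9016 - 6573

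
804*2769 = 2226276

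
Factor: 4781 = 7^1 * 683^1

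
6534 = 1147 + 5387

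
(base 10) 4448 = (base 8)10540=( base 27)62k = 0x1160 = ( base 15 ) 14b8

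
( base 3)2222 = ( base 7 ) 143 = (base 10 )80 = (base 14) 5a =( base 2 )1010000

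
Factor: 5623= 5623^1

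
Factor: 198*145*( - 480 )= - 2^6*3^3*5^2 *11^1*29^1 = - 13780800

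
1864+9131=10995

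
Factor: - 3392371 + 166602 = - 3225769 = - 3225769^1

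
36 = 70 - 34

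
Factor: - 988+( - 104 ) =  -  2^2*3^1*7^1* 13^1 = - 1092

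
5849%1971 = 1907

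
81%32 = 17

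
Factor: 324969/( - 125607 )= -281^( - 1 ) * 727^1= - 727/281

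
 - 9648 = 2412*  ( - 4) 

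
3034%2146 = 888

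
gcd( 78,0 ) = 78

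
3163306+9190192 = 12353498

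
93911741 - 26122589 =67789152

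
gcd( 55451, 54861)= 1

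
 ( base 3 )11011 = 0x70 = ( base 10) 112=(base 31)3j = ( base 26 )48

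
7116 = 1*7116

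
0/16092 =0 =0.00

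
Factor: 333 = 3^2*37^1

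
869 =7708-6839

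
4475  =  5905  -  1430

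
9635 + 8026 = 17661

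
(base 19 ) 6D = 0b1111111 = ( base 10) 127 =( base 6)331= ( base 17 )78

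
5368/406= 2684/203 =13.22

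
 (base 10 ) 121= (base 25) 4L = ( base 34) 3j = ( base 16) 79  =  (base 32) 3p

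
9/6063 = 3/2021 = 0.00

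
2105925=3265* 645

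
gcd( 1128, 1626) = 6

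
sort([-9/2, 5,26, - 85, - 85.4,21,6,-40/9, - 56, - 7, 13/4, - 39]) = [-85.4,-85,-56 , - 39,-7,-9/2, - 40/9,13/4 , 5,6, 21,26 ]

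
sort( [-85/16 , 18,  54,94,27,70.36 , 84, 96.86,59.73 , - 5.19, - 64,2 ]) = [ - 64 ,-85/16, - 5.19,  2, 18,27, 54 , 59.73,  70.36, 84, 94, 96.86]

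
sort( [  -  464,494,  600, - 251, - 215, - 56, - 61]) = [ - 464,-251, - 215, - 61, - 56,494 , 600]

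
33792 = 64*528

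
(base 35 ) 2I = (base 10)88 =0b1011000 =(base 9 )107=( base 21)44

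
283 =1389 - 1106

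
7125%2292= 249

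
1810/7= 258 + 4/7 = 258.57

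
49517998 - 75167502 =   -  25649504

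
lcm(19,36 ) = 684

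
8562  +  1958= 10520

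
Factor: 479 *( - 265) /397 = -126935/397=- 5^1* 53^1* 397^( - 1)*479^1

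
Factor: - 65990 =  - 2^1*5^1*6599^1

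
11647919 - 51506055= - 39858136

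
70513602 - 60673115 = 9840487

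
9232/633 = 14 + 370/633 = 14.58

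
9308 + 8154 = 17462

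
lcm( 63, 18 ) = 126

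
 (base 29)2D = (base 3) 2122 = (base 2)1000111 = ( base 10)71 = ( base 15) 4b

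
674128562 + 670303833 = 1344432395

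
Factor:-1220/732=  - 5/3 = - 3^(- 1)*5^1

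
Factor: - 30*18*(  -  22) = 11880 = 2^3* 3^3*5^1*11^1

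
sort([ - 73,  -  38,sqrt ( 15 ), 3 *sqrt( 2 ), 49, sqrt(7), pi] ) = [ - 73, - 38, sqrt( 7),pi, sqrt( 15 ) , 3 * sqrt( 2), 49 ] 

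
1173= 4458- 3285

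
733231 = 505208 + 228023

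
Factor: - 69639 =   -  3^1*139^1*167^1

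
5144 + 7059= 12203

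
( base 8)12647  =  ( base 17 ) 1231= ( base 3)21121022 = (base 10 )5543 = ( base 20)dh3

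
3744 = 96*39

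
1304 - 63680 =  - 62376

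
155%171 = 155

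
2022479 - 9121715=  -  7099236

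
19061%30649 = 19061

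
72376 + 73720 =146096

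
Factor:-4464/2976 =- 3/2 = -  2^( - 1)*3^1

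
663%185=108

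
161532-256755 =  - 95223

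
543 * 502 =272586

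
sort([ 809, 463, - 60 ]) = [ - 60,463,809]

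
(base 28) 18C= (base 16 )3fc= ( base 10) 1020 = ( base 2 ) 1111111100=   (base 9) 1353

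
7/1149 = 7/1149  =  0.01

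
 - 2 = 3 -5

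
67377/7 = 67377/7 = 9625.29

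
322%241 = 81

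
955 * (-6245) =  - 5963975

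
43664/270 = 161 + 97/135 =161.72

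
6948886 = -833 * ( - 8342)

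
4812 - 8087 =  - 3275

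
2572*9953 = 25599116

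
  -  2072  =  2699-4771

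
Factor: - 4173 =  - 3^1*13^1*107^1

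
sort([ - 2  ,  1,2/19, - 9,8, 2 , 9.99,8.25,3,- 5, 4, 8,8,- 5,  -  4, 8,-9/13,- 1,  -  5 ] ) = [  -  9,-5,- 5, - 5, - 4,- 2,- 1, -9/13, 2/19,1,2,3, 4,8,8, 8, 8, 8.25,9.99 ] 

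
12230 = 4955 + 7275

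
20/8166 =10/4083 = 0.00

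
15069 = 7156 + 7913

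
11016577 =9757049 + 1259528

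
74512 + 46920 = 121432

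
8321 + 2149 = 10470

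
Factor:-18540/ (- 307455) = 2^2*3^1*199^(- 1 ) = 12/199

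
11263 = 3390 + 7873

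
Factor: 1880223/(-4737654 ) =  - 2^( - 1)*3^( -1)*43^ ( - 1)*6121^( - 1)*626741^1 = -626741/1579218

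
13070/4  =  6535/2  =  3267.50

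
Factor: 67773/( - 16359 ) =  - 29/7 = - 7^( -1 )*29^1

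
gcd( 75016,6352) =8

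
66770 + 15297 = 82067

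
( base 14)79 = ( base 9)128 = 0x6b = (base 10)107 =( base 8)153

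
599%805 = 599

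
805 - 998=-193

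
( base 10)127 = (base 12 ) a7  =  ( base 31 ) 43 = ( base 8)177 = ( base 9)151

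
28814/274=14407/137 = 105.16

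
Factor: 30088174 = 2^1*15044087^1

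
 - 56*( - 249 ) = 13944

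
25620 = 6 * 4270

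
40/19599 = 40/19599 =0.00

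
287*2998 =860426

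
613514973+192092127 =805607100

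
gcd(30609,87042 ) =3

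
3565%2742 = 823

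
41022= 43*954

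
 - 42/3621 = - 14/1207=- 0.01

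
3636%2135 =1501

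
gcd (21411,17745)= 39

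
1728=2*864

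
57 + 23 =80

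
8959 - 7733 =1226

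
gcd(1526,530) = 2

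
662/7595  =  662/7595=0.09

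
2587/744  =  2587/744 = 3.48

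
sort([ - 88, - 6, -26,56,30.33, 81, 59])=[ - 88, - 26, - 6, 30.33, 56, 59,81]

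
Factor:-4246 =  - 2^1*11^1*193^1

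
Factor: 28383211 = 587^1*48353^1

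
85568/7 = 12224 =12224.00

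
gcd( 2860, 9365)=5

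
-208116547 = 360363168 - 568479715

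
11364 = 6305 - -5059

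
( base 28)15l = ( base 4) 32301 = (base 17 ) 34a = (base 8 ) 1661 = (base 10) 945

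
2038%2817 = 2038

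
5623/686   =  8 + 135/686= 8.20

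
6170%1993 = 191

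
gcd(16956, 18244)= 4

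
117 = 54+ 63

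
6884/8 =860 + 1/2 = 860.50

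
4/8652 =1/2163 = 0.00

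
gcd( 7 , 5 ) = 1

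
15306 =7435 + 7871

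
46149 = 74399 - 28250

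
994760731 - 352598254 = 642162477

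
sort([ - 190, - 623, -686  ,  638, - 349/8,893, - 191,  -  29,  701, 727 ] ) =[ - 686, - 623, - 191 , - 190, - 349/8, - 29, 638,701, 727, 893 ] 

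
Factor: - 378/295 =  - 2^1*3^3*5^( - 1)  *7^1*59^ ( - 1 ) 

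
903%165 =78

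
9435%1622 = 1325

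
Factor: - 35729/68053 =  - 35729^1* 68053^( - 1)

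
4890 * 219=1070910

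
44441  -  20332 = 24109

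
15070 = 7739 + 7331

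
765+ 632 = 1397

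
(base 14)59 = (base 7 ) 142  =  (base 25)34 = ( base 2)1001111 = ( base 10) 79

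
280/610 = 28/61 = 0.46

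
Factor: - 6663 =- 3^1*2221^1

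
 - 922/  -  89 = 10+32/89 = 10.36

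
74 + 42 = 116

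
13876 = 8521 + 5355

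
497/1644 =497/1644=0.30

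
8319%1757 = 1291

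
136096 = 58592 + 77504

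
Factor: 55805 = 5^1 * 11161^1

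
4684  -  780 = 3904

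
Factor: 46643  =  46643^1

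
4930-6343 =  - 1413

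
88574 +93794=182368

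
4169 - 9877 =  -5708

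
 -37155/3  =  -12385 = -  12385.00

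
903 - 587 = 316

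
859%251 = 106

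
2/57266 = 1/28633 = 0.00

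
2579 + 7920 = 10499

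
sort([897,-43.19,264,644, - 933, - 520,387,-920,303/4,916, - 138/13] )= [ - 933,-920, - 520, - 43.19, - 138/13,303/4,264,387,644, 897,916 ]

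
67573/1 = 67573 = 67573.00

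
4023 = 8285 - 4262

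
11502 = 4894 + 6608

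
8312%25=12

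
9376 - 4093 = 5283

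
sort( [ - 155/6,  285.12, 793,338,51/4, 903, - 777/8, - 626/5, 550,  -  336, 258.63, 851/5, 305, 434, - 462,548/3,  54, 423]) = [- 462, -336, - 626/5, - 777/8, - 155/6, 51/4 , 54, 851/5, 548/3,258.63 , 285.12,305, 338 , 423, 434, 550,793,903]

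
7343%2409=116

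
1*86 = 86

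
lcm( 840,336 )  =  1680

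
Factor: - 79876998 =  - 2^1*3^2*67^1*107^1*619^1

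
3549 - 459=3090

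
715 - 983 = - 268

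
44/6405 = 44/6405 = 0.01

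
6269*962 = 6030778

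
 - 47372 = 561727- 609099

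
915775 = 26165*35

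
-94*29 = -2726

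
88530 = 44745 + 43785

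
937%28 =13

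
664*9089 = 6035096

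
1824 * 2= 3648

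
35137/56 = 627 + 25/56 = 627.45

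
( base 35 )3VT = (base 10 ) 4789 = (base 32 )4ll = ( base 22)9JF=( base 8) 11265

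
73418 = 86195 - 12777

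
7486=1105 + 6381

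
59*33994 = 2005646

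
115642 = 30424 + 85218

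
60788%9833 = 1790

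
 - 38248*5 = - 191240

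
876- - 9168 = 10044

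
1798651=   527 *3413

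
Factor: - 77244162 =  - 2^1*3^1*137^1*93971^1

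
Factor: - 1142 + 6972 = 5830 = 2^1 * 5^1*11^1*53^1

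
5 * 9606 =48030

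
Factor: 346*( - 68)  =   - 23528=- 2^3 * 17^1*173^1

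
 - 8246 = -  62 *133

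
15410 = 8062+7348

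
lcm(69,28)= 1932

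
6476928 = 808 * 8016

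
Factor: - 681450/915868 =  - 340725/457934 = - 2^(-1)* 3^1*5^2*7^1 * 11^1*59^1*101^( - 1)*2267^( - 1)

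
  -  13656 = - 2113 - 11543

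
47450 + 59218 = 106668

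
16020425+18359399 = 34379824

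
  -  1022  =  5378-6400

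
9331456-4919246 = 4412210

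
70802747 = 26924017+43878730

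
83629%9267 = 226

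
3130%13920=3130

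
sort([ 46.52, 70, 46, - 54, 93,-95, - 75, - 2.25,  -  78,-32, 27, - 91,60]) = [ - 95,  -  91, - 78,  -  75 , - 54,  -  32,  -  2.25,27, 46,46.52,60, 70,93 ] 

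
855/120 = 57/8 = 7.12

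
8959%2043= 787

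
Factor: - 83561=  - 83561^1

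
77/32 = 2 + 13/32 = 2.41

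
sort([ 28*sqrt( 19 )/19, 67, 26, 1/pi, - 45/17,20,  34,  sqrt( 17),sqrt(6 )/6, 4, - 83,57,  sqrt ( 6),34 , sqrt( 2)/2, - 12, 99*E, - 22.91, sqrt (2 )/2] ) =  [ - 83, - 22.91, - 12, - 45/17,1/pi,sqrt( 6)/6 , sqrt(2)/2, sqrt( 2)/2, sqrt( 6), 4,sqrt( 17 ),28*sqrt( 19 )/19, 20,26,34, 34, 57,67,  99*E]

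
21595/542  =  21595/542 = 39.84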